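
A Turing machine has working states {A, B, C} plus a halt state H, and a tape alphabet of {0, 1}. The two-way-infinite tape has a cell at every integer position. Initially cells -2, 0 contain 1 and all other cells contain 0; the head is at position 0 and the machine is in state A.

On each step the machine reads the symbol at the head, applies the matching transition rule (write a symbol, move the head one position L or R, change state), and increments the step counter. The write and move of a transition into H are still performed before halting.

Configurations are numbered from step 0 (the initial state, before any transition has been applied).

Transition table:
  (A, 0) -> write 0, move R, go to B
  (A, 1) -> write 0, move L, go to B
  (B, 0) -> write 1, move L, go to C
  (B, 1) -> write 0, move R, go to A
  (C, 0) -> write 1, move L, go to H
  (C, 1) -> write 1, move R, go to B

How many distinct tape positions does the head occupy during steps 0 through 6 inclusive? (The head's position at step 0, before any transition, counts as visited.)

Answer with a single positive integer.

Step 1: in state A at pos 0, read 1 -> (A,1)->write 0,move L,goto B. Now: state=B, head=-1, tape[-3..1]=01000 (head:   ^)
Step 2: in state B at pos -1, read 0 -> (B,0)->write 1,move L,goto C. Now: state=C, head=-2, tape[-3..1]=01100 (head:  ^)
Step 3: in state C at pos -2, read 1 -> (C,1)->write 1,move R,goto B. Now: state=B, head=-1, tape[-3..1]=01100 (head:   ^)
Step 4: in state B at pos -1, read 1 -> (B,1)->write 0,move R,goto A. Now: state=A, head=0, tape[-3..1]=01000 (head:    ^)
Step 5: in state A at pos 0, read 0 -> (A,0)->write 0,move R,goto B. Now: state=B, head=1, tape[-3..2]=010000 (head:     ^)
Step 6: in state B at pos 1, read 0 -> (B,0)->write 1,move L,goto C. Now: state=C, head=0, tape[-3..2]=010010 (head:    ^)
Head positions at steps 0..6: starting at 0, distinct positions visited = {-2, -1, 0, 1} -> 4 position(s)

Answer: 4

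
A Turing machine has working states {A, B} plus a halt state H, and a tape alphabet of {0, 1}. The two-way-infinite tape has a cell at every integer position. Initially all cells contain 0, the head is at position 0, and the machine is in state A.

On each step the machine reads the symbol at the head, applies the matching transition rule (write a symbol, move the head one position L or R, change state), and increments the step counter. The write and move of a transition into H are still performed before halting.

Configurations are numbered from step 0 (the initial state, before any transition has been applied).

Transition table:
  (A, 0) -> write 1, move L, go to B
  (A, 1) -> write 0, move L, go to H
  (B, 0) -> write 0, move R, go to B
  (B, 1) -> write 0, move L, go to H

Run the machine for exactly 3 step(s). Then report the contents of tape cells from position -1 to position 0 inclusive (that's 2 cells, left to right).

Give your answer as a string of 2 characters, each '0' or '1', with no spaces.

Step 1: in state A at pos 0, read 0 -> (A,0)->write 1,move L,goto B. Now: state=B, head=-1, tape[-2..1]=0010 (head:  ^)
Step 2: in state B at pos -1, read 0 -> (B,0)->write 0,move R,goto B. Now: state=B, head=0, tape[-2..1]=0010 (head:   ^)
Step 3: in state B at pos 0, read 1 -> (B,1)->write 0,move L,goto H. Now: state=H, head=-1, tape[-2..1]=0000 (head:  ^)

Answer: 00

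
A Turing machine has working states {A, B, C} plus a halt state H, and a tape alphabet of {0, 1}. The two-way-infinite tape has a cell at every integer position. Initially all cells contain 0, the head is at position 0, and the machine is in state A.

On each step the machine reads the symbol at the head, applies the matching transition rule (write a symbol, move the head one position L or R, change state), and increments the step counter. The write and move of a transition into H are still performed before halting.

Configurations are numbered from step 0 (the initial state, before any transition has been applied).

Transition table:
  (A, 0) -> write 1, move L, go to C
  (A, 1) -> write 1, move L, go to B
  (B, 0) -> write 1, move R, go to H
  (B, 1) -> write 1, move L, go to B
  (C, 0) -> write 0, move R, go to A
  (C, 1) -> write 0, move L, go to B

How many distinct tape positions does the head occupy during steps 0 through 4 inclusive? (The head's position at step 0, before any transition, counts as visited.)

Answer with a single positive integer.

Step 1: in state A at pos 0, read 0 -> (A,0)->write 1,move L,goto C. Now: state=C, head=-1, tape[-2..1]=0010 (head:  ^)
Step 2: in state C at pos -1, read 0 -> (C,0)->write 0,move R,goto A. Now: state=A, head=0, tape[-2..1]=0010 (head:   ^)
Step 3: in state A at pos 0, read 1 -> (A,1)->write 1,move L,goto B. Now: state=B, head=-1, tape[-2..1]=0010 (head:  ^)
Step 4: in state B at pos -1, read 0 -> (B,0)->write 1,move R,goto H. Now: state=H, head=0, tape[-2..1]=0110 (head:   ^)
Head positions at steps 0..4: starting at 0, distinct positions visited = {-1, 0} -> 2 position(s)

Answer: 2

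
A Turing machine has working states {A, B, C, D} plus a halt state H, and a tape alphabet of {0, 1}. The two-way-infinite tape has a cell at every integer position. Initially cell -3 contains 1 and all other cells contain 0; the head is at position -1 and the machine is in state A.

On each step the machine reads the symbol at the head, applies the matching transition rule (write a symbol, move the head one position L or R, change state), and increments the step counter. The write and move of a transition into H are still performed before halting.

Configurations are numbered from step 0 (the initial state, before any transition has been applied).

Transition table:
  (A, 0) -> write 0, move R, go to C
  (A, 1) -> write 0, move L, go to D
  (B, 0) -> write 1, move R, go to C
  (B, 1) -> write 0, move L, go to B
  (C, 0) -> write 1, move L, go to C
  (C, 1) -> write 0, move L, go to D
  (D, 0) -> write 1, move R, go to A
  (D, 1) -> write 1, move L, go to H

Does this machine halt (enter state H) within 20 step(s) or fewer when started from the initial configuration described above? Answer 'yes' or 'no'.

Step 1: in state A at pos -1, read 0 -> (A,0)->write 0,move R,goto C. Now: state=C, head=0, tape[-4..1]=010000 (head:     ^)
Step 2: in state C at pos 0, read 0 -> (C,0)->write 1,move L,goto C. Now: state=C, head=-1, tape[-4..1]=010010 (head:    ^)
Step 3: in state C at pos -1, read 0 -> (C,0)->write 1,move L,goto C. Now: state=C, head=-2, tape[-4..1]=010110 (head:   ^)
Step 4: in state C at pos -2, read 0 -> (C,0)->write 1,move L,goto C. Now: state=C, head=-3, tape[-4..1]=011110 (head:  ^)
Step 5: in state C at pos -3, read 1 -> (C,1)->write 0,move L,goto D. Now: state=D, head=-4, tape[-5..1]=0001110 (head:  ^)
Step 6: in state D at pos -4, read 0 -> (D,0)->write 1,move R,goto A. Now: state=A, head=-3, tape[-5..1]=0101110 (head:   ^)
Step 7: in state A at pos -3, read 0 -> (A,0)->write 0,move R,goto C. Now: state=C, head=-2, tape[-5..1]=0101110 (head:    ^)
Step 8: in state C at pos -2, read 1 -> (C,1)->write 0,move L,goto D. Now: state=D, head=-3, tape[-5..1]=0100110 (head:   ^)
Step 9: in state D at pos -3, read 0 -> (D,0)->write 1,move R,goto A. Now: state=A, head=-2, tape[-5..1]=0110110 (head:    ^)
Step 10: in state A at pos -2, read 0 -> (A,0)->write 0,move R,goto C. Now: state=C, head=-1, tape[-5..1]=0110110 (head:     ^)
Step 11: in state C at pos -1, read 1 -> (C,1)->write 0,move L,goto D. Now: state=D, head=-2, tape[-5..1]=0110010 (head:    ^)
Step 12: in state D at pos -2, read 0 -> (D,0)->write 1,move R,goto A. Now: state=A, head=-1, tape[-5..1]=0111010 (head:     ^)
Step 13: in state A at pos -1, read 0 -> (A,0)->write 0,move R,goto C. Now: state=C, head=0, tape[-5..1]=0111010 (head:      ^)
Step 14: in state C at pos 0, read 1 -> (C,1)->write 0,move L,goto D. Now: state=D, head=-1, tape[-5..1]=0111000 (head:     ^)
Step 15: in state D at pos -1, read 0 -> (D,0)->write 1,move R,goto A. Now: state=A, head=0, tape[-5..1]=0111100 (head:      ^)
Step 16: in state A at pos 0, read 0 -> (A,0)->write 0,move R,goto C. Now: state=C, head=1, tape[-5..2]=01111000 (head:       ^)
Step 17: in state C at pos 1, read 0 -> (C,0)->write 1,move L,goto C. Now: state=C, head=0, tape[-5..2]=01111010 (head:      ^)
Step 18: in state C at pos 0, read 0 -> (C,0)->write 1,move L,goto C. Now: state=C, head=-1, tape[-5..2]=01111110 (head:     ^)
Step 19: in state C at pos -1, read 1 -> (C,1)->write 0,move L,goto D. Now: state=D, head=-2, tape[-5..2]=01110110 (head:    ^)
Step 20: in state D at pos -2, read 1 -> (D,1)->write 1,move L,goto H. Now: state=H, head=-3, tape[-5..2]=01110110 (head:   ^)
State H reached at step 20; 20 <= 20 -> yes

Answer: yes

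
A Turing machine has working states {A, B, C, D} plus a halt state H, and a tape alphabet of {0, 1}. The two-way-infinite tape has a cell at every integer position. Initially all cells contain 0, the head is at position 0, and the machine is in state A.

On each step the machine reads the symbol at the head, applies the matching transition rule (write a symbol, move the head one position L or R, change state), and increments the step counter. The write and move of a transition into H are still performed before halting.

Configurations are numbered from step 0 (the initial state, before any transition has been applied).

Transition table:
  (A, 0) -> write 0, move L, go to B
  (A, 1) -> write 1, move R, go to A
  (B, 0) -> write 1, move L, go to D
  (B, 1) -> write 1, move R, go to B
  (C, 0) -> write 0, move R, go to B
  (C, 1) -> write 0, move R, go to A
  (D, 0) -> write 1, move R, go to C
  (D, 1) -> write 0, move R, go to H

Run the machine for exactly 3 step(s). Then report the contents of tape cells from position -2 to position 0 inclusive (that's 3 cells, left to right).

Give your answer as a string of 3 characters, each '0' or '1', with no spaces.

Answer: 110

Derivation:
Step 1: in state A at pos 0, read 0 -> (A,0)->write 0,move L,goto B. Now: state=B, head=-1, tape[-2..1]=0000 (head:  ^)
Step 2: in state B at pos -1, read 0 -> (B,0)->write 1,move L,goto D. Now: state=D, head=-2, tape[-3..1]=00100 (head:  ^)
Step 3: in state D at pos -2, read 0 -> (D,0)->write 1,move R,goto C. Now: state=C, head=-1, tape[-3..1]=01100 (head:   ^)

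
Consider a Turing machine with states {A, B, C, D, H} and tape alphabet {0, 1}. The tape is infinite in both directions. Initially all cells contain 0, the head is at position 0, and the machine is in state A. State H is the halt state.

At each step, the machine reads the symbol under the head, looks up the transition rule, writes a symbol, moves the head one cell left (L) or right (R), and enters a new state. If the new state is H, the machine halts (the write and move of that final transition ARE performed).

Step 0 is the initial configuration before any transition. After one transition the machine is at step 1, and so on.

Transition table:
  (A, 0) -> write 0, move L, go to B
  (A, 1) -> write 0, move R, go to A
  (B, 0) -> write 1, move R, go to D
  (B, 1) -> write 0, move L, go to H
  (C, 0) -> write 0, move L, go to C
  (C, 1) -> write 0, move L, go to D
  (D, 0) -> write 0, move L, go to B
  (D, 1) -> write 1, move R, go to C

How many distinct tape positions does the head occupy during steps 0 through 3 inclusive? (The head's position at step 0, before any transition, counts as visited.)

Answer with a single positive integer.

Step 1: in state A at pos 0, read 0 -> (A,0)->write 0,move L,goto B. Now: state=B, head=-1, tape[-2..1]=0000 (head:  ^)
Step 2: in state B at pos -1, read 0 -> (B,0)->write 1,move R,goto D. Now: state=D, head=0, tape[-2..1]=0100 (head:   ^)
Step 3: in state D at pos 0, read 0 -> (D,0)->write 0,move L,goto B. Now: state=B, head=-1, tape[-2..1]=0100 (head:  ^)
Head positions at steps 0..3: starting at 0, distinct positions visited = {-1, 0} -> 2 position(s)

Answer: 2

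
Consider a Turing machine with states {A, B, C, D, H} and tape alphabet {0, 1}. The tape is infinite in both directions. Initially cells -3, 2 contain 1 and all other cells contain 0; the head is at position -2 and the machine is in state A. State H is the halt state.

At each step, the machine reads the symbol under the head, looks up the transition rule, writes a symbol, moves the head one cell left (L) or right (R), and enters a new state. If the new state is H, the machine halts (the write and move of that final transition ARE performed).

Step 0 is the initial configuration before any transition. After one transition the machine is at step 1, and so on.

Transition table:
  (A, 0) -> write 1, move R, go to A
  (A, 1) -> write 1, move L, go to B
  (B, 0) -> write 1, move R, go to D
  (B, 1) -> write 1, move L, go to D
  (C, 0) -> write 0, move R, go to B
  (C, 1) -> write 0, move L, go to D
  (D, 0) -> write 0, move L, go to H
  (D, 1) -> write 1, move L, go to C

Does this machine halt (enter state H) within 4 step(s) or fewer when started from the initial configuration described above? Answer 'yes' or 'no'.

Answer: no

Derivation:
Step 1: in state A at pos -2, read 0 -> (A,0)->write 1,move R,goto A. Now: state=A, head=-1, tape[-4..3]=01100010 (head:    ^)
Step 2: in state A at pos -1, read 0 -> (A,0)->write 1,move R,goto A. Now: state=A, head=0, tape[-4..3]=01110010 (head:     ^)
Step 3: in state A at pos 0, read 0 -> (A,0)->write 1,move R,goto A. Now: state=A, head=1, tape[-4..3]=01111010 (head:      ^)
Step 4: in state A at pos 1, read 0 -> (A,0)->write 1,move R,goto A. Now: state=A, head=2, tape[-4..3]=01111110 (head:       ^)
After 4 step(s): state = A (not H) -> not halted within 4 -> no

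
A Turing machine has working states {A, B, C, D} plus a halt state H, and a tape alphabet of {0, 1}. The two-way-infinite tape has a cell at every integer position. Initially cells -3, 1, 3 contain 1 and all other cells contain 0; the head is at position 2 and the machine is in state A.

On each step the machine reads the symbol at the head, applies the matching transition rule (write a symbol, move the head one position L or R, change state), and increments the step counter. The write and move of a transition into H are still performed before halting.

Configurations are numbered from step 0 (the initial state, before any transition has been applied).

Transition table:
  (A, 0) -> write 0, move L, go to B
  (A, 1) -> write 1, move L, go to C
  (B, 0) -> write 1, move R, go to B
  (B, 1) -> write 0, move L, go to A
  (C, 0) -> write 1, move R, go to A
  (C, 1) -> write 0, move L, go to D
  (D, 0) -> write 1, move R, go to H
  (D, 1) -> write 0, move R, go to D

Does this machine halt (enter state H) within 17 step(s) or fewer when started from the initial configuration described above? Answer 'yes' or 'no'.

Step 1: in state A at pos 2, read 0 -> (A,0)->write 0,move L,goto B. Now: state=B, head=1, tape[-4..4]=010001010 (head:      ^)
Step 2: in state B at pos 1, read 1 -> (B,1)->write 0,move L,goto A. Now: state=A, head=0, tape[-4..4]=010000010 (head:     ^)
Step 3: in state A at pos 0, read 0 -> (A,0)->write 0,move L,goto B. Now: state=B, head=-1, tape[-4..4]=010000010 (head:    ^)
Step 4: in state B at pos -1, read 0 -> (B,0)->write 1,move R,goto B. Now: state=B, head=0, tape[-4..4]=010100010 (head:     ^)
Step 5: in state B at pos 0, read 0 -> (B,0)->write 1,move R,goto B. Now: state=B, head=1, tape[-4..4]=010110010 (head:      ^)
Step 6: in state B at pos 1, read 0 -> (B,0)->write 1,move R,goto B. Now: state=B, head=2, tape[-4..4]=010111010 (head:       ^)
Step 7: in state B at pos 2, read 0 -> (B,0)->write 1,move R,goto B. Now: state=B, head=3, tape[-4..4]=010111110 (head:        ^)
Step 8: in state B at pos 3, read 1 -> (B,1)->write 0,move L,goto A. Now: state=A, head=2, tape[-4..4]=010111100 (head:       ^)
Step 9: in state A at pos 2, read 1 -> (A,1)->write 1,move L,goto C. Now: state=C, head=1, tape[-4..4]=010111100 (head:      ^)
Step 10: in state C at pos 1, read 1 -> (C,1)->write 0,move L,goto D. Now: state=D, head=0, tape[-4..4]=010110100 (head:     ^)
Step 11: in state D at pos 0, read 1 -> (D,1)->write 0,move R,goto D. Now: state=D, head=1, tape[-4..4]=010100100 (head:      ^)
Step 12: in state D at pos 1, read 0 -> (D,0)->write 1,move R,goto H. Now: state=H, head=2, tape[-4..4]=010101100 (head:       ^)
State H reached at step 12; 12 <= 17 -> yes

Answer: yes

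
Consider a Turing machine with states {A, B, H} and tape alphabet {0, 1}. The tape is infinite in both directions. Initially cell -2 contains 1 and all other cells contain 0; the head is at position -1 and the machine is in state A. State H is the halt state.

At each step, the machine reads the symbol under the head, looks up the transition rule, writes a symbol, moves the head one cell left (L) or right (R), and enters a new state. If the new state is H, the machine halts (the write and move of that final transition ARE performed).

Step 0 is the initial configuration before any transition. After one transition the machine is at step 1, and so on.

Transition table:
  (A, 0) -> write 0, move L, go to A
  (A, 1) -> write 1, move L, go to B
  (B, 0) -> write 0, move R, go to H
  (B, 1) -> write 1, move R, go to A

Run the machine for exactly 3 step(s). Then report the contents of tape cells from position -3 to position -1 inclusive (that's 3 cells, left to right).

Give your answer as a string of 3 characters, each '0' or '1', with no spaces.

Step 1: in state A at pos -1, read 0 -> (A,0)->write 0,move L,goto A. Now: state=A, head=-2, tape[-3..0]=0100 (head:  ^)
Step 2: in state A at pos -2, read 1 -> (A,1)->write 1,move L,goto B. Now: state=B, head=-3, tape[-4..0]=00100 (head:  ^)
Step 3: in state B at pos -3, read 0 -> (B,0)->write 0,move R,goto H. Now: state=H, head=-2, tape[-4..0]=00100 (head:   ^)

Answer: 010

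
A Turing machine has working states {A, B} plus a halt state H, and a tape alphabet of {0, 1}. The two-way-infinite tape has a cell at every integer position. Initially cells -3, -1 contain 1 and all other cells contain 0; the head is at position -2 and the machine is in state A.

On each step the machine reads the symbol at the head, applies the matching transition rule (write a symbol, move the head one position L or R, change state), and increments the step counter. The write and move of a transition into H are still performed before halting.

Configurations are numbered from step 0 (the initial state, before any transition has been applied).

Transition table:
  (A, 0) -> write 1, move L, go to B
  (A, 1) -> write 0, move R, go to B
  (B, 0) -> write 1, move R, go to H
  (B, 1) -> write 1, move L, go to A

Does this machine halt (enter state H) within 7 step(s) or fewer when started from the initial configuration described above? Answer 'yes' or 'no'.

Step 1: in state A at pos -2, read 0 -> (A,0)->write 1,move L,goto B. Now: state=B, head=-3, tape[-4..0]=01110 (head:  ^)
Step 2: in state B at pos -3, read 1 -> (B,1)->write 1,move L,goto A. Now: state=A, head=-4, tape[-5..0]=001110 (head:  ^)
Step 3: in state A at pos -4, read 0 -> (A,0)->write 1,move L,goto B. Now: state=B, head=-5, tape[-6..0]=0011110 (head:  ^)
Step 4: in state B at pos -5, read 0 -> (B,0)->write 1,move R,goto H. Now: state=H, head=-4, tape[-6..0]=0111110 (head:   ^)
State H reached at step 4; 4 <= 7 -> yes

Answer: yes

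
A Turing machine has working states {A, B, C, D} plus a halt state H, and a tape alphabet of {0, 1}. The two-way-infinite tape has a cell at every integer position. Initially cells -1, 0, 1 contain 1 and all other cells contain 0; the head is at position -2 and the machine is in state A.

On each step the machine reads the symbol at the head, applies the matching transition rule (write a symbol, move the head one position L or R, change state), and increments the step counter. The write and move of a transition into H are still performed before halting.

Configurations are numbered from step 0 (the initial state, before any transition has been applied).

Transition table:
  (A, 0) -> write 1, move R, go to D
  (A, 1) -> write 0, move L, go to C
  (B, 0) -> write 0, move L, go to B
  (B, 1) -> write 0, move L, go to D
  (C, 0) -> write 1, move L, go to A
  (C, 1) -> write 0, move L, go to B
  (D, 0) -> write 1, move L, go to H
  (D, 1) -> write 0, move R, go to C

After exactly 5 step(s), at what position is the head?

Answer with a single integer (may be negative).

Step 1: in state A at pos -2, read 0 -> (A,0)->write 1,move R,goto D. Now: state=D, head=-1, tape[-3..2]=011110 (head:   ^)
Step 2: in state D at pos -1, read 1 -> (D,1)->write 0,move R,goto C. Now: state=C, head=0, tape[-3..2]=010110 (head:    ^)
Step 3: in state C at pos 0, read 1 -> (C,1)->write 0,move L,goto B. Now: state=B, head=-1, tape[-3..2]=010010 (head:   ^)
Step 4: in state B at pos -1, read 0 -> (B,0)->write 0,move L,goto B. Now: state=B, head=-2, tape[-3..2]=010010 (head:  ^)
Step 5: in state B at pos -2, read 1 -> (B,1)->write 0,move L,goto D. Now: state=D, head=-3, tape[-4..2]=0000010 (head:  ^)

Answer: -3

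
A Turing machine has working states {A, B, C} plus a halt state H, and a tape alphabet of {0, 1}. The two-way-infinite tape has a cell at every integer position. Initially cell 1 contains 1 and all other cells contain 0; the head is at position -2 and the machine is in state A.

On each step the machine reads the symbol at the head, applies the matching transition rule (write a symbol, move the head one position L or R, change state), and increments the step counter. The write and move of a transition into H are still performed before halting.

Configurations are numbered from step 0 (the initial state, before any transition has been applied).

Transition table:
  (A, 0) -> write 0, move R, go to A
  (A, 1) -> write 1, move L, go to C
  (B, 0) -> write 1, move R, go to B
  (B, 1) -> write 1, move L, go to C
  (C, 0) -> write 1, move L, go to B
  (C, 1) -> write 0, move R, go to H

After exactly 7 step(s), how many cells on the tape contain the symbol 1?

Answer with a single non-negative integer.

Answer: 3

Derivation:
Step 1: in state A at pos -2, read 0 -> (A,0)->write 0,move R,goto A. Now: state=A, head=-1, tape[-3..2]=000010 (head:   ^)
Step 2: in state A at pos -1, read 0 -> (A,0)->write 0,move R,goto A. Now: state=A, head=0, tape[-3..2]=000010 (head:    ^)
Step 3: in state A at pos 0, read 0 -> (A,0)->write 0,move R,goto A. Now: state=A, head=1, tape[-3..2]=000010 (head:     ^)
Step 4: in state A at pos 1, read 1 -> (A,1)->write 1,move L,goto C. Now: state=C, head=0, tape[-3..2]=000010 (head:    ^)
Step 5: in state C at pos 0, read 0 -> (C,0)->write 1,move L,goto B. Now: state=B, head=-1, tape[-3..2]=000110 (head:   ^)
Step 6: in state B at pos -1, read 0 -> (B,0)->write 1,move R,goto B. Now: state=B, head=0, tape[-3..2]=001110 (head:    ^)
Step 7: in state B at pos 0, read 1 -> (B,1)->write 1,move L,goto C. Now: state=C, head=-1, tape[-3..2]=001110 (head:   ^)
Cells containing 1 after step 7: {-1, 0, 1} -> 3 cell(s)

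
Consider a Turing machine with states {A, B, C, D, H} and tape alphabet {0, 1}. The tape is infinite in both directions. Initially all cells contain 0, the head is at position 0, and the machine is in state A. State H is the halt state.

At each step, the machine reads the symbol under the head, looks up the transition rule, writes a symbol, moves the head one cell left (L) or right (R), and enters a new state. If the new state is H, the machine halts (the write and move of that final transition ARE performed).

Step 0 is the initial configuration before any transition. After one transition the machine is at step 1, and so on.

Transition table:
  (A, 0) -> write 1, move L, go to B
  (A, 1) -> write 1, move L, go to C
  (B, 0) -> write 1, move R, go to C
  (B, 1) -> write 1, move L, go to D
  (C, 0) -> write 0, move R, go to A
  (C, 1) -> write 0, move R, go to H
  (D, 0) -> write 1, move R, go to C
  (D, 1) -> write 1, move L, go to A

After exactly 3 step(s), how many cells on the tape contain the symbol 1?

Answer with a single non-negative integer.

Answer: 1

Derivation:
Step 1: in state A at pos 0, read 0 -> (A,0)->write 1,move L,goto B. Now: state=B, head=-1, tape[-2..1]=0010 (head:  ^)
Step 2: in state B at pos -1, read 0 -> (B,0)->write 1,move R,goto C. Now: state=C, head=0, tape[-2..1]=0110 (head:   ^)
Step 3: in state C at pos 0, read 1 -> (C,1)->write 0,move R,goto H. Now: state=H, head=1, tape[-2..2]=01000 (head:    ^)
Cells containing 1 after step 3: {-1} -> 1 cell(s)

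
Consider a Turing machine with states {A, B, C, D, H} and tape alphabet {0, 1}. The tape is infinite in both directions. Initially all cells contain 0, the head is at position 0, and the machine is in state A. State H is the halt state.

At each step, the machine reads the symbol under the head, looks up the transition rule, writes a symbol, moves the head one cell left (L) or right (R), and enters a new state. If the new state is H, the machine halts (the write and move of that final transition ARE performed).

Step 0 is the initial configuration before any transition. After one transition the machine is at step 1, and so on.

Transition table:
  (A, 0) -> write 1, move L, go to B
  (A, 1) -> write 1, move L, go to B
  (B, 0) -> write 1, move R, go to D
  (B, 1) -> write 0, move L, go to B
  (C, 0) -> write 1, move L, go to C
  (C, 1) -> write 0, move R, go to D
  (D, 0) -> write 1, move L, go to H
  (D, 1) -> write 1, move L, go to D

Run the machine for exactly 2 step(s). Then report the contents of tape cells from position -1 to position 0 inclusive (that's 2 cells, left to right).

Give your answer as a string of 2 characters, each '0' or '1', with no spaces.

Answer: 11

Derivation:
Step 1: in state A at pos 0, read 0 -> (A,0)->write 1,move L,goto B. Now: state=B, head=-1, tape[-2..1]=0010 (head:  ^)
Step 2: in state B at pos -1, read 0 -> (B,0)->write 1,move R,goto D. Now: state=D, head=0, tape[-2..1]=0110 (head:   ^)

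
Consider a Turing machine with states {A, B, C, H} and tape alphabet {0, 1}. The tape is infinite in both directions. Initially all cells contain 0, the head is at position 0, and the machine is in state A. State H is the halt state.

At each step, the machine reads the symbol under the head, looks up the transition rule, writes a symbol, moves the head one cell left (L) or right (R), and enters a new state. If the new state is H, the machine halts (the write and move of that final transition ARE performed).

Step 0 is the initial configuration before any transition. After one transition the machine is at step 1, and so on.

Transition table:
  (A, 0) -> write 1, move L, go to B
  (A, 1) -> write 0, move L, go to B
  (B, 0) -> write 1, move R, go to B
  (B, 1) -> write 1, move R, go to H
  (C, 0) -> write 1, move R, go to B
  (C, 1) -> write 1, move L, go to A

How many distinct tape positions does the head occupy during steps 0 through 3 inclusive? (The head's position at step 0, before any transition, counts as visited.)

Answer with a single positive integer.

Answer: 3

Derivation:
Step 1: in state A at pos 0, read 0 -> (A,0)->write 1,move L,goto B. Now: state=B, head=-1, tape[-2..1]=0010 (head:  ^)
Step 2: in state B at pos -1, read 0 -> (B,0)->write 1,move R,goto B. Now: state=B, head=0, tape[-2..1]=0110 (head:   ^)
Step 3: in state B at pos 0, read 1 -> (B,1)->write 1,move R,goto H. Now: state=H, head=1, tape[-2..2]=01100 (head:    ^)
Head positions at steps 0..3: starting at 0, distinct positions visited = {-1, 0, 1} -> 3 position(s)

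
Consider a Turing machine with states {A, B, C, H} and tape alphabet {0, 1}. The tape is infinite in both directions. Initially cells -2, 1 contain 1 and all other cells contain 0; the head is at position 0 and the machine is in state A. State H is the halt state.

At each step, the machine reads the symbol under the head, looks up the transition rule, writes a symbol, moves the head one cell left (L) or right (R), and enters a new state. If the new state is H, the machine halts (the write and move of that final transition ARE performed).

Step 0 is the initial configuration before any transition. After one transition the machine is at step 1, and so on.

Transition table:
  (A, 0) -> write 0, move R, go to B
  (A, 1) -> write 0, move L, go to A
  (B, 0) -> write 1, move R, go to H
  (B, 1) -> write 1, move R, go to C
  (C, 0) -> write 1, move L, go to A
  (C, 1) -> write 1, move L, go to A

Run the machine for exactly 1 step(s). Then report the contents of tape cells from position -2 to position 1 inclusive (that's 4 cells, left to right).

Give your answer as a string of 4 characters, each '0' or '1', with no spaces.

Step 1: in state A at pos 0, read 0 -> (A,0)->write 0,move R,goto B. Now: state=B, head=1, tape[-3..2]=010010 (head:     ^)

Answer: 1001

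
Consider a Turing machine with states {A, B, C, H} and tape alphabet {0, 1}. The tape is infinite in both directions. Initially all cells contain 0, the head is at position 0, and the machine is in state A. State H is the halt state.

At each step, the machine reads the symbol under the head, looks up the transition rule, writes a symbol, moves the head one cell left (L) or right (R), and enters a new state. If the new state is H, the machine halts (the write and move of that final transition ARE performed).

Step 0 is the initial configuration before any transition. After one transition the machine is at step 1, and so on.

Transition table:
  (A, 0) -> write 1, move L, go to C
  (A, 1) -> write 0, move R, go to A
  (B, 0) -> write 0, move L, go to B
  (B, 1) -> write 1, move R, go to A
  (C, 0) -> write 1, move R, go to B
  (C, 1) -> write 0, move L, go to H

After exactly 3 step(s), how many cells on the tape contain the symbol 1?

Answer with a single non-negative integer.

Step 1: in state A at pos 0, read 0 -> (A,0)->write 1,move L,goto C. Now: state=C, head=-1, tape[-2..1]=0010 (head:  ^)
Step 2: in state C at pos -1, read 0 -> (C,0)->write 1,move R,goto B. Now: state=B, head=0, tape[-2..1]=0110 (head:   ^)
Step 3: in state B at pos 0, read 1 -> (B,1)->write 1,move R,goto A. Now: state=A, head=1, tape[-2..2]=01100 (head:    ^)
Cells containing 1 after step 3: {-1, 0} -> 2 cell(s)

Answer: 2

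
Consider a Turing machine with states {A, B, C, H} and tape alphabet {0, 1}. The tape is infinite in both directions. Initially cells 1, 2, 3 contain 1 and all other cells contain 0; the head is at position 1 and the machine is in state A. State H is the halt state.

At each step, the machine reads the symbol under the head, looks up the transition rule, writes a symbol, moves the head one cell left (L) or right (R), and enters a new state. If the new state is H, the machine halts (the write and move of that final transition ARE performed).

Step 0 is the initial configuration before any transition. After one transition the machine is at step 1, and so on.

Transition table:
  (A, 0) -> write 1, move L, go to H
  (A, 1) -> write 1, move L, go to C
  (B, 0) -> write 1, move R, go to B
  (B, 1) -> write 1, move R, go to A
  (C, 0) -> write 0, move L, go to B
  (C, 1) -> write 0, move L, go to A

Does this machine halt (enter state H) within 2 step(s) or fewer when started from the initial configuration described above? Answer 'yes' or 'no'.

Answer: no

Derivation:
Step 1: in state A at pos 1, read 1 -> (A,1)->write 1,move L,goto C. Now: state=C, head=0, tape[-1..4]=001110 (head:  ^)
Step 2: in state C at pos 0, read 0 -> (C,0)->write 0,move L,goto B. Now: state=B, head=-1, tape[-2..4]=0001110 (head:  ^)
After 2 step(s): state = B (not H) -> not halted within 2 -> no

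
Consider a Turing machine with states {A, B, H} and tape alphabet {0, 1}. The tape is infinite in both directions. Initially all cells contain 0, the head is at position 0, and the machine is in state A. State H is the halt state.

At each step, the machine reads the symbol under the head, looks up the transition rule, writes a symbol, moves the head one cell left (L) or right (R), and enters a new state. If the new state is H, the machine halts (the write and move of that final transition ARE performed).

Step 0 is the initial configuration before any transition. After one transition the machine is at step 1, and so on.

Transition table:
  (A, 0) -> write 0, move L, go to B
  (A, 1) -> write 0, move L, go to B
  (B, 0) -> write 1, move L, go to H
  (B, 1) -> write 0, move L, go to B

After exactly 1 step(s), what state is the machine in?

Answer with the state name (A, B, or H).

Answer: B

Derivation:
Step 1: in state A at pos 0, read 0 -> (A,0)->write 0,move L,goto B. Now: state=B, head=-1, tape[-2..1]=0000 (head:  ^)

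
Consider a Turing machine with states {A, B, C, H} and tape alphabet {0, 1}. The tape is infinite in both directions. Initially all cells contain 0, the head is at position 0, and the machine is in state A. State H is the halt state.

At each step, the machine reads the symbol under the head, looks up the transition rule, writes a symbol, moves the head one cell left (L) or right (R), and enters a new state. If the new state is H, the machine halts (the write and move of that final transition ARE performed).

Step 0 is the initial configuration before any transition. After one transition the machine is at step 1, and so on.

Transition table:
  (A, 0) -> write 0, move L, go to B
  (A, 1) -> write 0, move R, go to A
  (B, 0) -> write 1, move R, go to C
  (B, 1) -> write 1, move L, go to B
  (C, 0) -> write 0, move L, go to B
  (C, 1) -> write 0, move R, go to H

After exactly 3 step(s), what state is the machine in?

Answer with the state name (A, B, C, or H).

Answer: B

Derivation:
Step 1: in state A at pos 0, read 0 -> (A,0)->write 0,move L,goto B. Now: state=B, head=-1, tape[-2..1]=0000 (head:  ^)
Step 2: in state B at pos -1, read 0 -> (B,0)->write 1,move R,goto C. Now: state=C, head=0, tape[-2..1]=0100 (head:   ^)
Step 3: in state C at pos 0, read 0 -> (C,0)->write 0,move L,goto B. Now: state=B, head=-1, tape[-2..1]=0100 (head:  ^)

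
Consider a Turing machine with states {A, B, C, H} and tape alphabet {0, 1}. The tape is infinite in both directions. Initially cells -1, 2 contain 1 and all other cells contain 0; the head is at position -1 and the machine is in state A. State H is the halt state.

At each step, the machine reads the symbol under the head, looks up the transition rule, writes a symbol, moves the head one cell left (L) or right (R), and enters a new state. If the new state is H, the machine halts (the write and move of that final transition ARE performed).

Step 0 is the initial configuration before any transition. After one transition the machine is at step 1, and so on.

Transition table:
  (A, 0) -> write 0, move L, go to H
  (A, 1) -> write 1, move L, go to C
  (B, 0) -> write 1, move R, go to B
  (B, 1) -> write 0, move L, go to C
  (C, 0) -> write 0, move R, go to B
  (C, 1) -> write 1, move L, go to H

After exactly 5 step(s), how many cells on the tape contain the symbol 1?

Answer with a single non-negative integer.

Step 1: in state A at pos -1, read 1 -> (A,1)->write 1,move L,goto C. Now: state=C, head=-2, tape[-3..3]=0010010 (head:  ^)
Step 2: in state C at pos -2, read 0 -> (C,0)->write 0,move R,goto B. Now: state=B, head=-1, tape[-3..3]=0010010 (head:   ^)
Step 3: in state B at pos -1, read 1 -> (B,1)->write 0,move L,goto C. Now: state=C, head=-2, tape[-3..3]=0000010 (head:  ^)
Step 4: in state C at pos -2, read 0 -> (C,0)->write 0,move R,goto B. Now: state=B, head=-1, tape[-3..3]=0000010 (head:   ^)
Step 5: in state B at pos -1, read 0 -> (B,0)->write 1,move R,goto B. Now: state=B, head=0, tape[-3..3]=0010010 (head:    ^)
Cells containing 1 after step 5: {-1, 2} -> 2 cell(s)

Answer: 2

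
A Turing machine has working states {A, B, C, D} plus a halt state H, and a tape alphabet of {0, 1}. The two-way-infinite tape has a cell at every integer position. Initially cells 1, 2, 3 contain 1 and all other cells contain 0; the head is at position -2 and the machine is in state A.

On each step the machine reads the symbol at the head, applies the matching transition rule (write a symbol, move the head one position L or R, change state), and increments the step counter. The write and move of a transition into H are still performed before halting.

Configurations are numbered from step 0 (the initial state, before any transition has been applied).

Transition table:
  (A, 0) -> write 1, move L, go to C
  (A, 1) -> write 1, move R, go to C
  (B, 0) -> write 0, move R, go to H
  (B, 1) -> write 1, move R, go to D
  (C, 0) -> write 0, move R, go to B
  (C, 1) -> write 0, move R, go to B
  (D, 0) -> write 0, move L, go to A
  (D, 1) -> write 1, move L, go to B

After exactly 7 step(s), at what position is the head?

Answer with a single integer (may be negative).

Step 1: in state A at pos -2, read 0 -> (A,0)->write 1,move L,goto C. Now: state=C, head=-3, tape[-4..4]=001001110 (head:  ^)
Step 2: in state C at pos -3, read 0 -> (C,0)->write 0,move R,goto B. Now: state=B, head=-2, tape[-4..4]=001001110 (head:   ^)
Step 3: in state B at pos -2, read 1 -> (B,1)->write 1,move R,goto D. Now: state=D, head=-1, tape[-4..4]=001001110 (head:    ^)
Step 4: in state D at pos -1, read 0 -> (D,0)->write 0,move L,goto A. Now: state=A, head=-2, tape[-4..4]=001001110 (head:   ^)
Step 5: in state A at pos -2, read 1 -> (A,1)->write 1,move R,goto C. Now: state=C, head=-1, tape[-4..4]=001001110 (head:    ^)
Step 6: in state C at pos -1, read 0 -> (C,0)->write 0,move R,goto B. Now: state=B, head=0, tape[-4..4]=001001110 (head:     ^)
Step 7: in state B at pos 0, read 0 -> (B,0)->write 0,move R,goto H. Now: state=H, head=1, tape[-4..4]=001001110 (head:      ^)

Answer: 1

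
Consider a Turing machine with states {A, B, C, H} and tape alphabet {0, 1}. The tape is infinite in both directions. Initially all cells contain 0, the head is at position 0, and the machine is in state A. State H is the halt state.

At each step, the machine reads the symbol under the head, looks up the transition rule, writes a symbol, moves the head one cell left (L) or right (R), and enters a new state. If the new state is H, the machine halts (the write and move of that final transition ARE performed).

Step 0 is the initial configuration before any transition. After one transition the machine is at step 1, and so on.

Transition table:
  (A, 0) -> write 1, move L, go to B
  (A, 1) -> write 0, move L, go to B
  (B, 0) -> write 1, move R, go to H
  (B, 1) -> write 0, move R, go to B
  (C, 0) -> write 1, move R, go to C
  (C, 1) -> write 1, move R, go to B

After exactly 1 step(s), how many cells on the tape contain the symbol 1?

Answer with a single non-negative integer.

Answer: 1

Derivation:
Step 1: in state A at pos 0, read 0 -> (A,0)->write 1,move L,goto B. Now: state=B, head=-1, tape[-2..1]=0010 (head:  ^)
Cells containing 1 after step 1: {0} -> 1 cell(s)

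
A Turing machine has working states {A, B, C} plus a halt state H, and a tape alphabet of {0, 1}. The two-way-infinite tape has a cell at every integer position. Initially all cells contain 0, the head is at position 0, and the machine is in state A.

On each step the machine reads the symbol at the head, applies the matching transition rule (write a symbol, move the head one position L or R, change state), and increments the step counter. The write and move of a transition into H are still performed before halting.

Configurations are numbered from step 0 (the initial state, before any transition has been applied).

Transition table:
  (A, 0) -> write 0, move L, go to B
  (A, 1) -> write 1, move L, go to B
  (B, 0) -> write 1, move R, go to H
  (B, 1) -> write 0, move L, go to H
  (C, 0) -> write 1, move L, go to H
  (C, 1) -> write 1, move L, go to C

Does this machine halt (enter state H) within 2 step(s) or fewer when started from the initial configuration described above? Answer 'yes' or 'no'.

Step 1: in state A at pos 0, read 0 -> (A,0)->write 0,move L,goto B. Now: state=B, head=-1, tape[-2..1]=0000 (head:  ^)
Step 2: in state B at pos -1, read 0 -> (B,0)->write 1,move R,goto H. Now: state=H, head=0, tape[-2..1]=0100 (head:   ^)
State H reached at step 2; 2 <= 2 -> yes

Answer: yes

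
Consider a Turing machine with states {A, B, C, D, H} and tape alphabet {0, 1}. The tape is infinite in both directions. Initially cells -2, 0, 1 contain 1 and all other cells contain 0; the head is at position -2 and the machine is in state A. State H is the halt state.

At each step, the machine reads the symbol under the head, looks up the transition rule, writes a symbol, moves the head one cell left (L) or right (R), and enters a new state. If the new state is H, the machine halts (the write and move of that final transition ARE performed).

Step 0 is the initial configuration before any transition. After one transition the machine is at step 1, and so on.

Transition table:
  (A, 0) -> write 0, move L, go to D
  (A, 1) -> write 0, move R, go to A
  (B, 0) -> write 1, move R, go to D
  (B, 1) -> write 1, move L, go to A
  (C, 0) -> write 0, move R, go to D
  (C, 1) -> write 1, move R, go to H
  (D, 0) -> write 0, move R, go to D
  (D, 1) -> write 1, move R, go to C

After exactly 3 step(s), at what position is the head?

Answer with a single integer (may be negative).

Answer: -1

Derivation:
Step 1: in state A at pos -2, read 1 -> (A,1)->write 0,move R,goto A. Now: state=A, head=-1, tape[-3..2]=000110 (head:   ^)
Step 2: in state A at pos -1, read 0 -> (A,0)->write 0,move L,goto D. Now: state=D, head=-2, tape[-3..2]=000110 (head:  ^)
Step 3: in state D at pos -2, read 0 -> (D,0)->write 0,move R,goto D. Now: state=D, head=-1, tape[-3..2]=000110 (head:   ^)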